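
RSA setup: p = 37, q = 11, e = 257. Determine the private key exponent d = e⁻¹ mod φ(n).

353

φ(n) = (p−1)(q−1) = 36·10 = 360.
Need d with 257·d ≡ 1 (mod 360). Apply the extended Euclidean algorithm:
360 = 1·257 + 103
257 = 2·103 + 51
103 = 2·51 + 1
51 = 51·1 + 0
Back-substitute:
1 = 103 − 2·51
1 = −2·257 + 5·103
1 = 5·360 − 7·257
So 257·(-7) ≡ 1 (mod 360), hence d ≡ -7 ≡ 353 (mod 360).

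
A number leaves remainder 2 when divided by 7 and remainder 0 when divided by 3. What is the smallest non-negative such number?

Write x = 2 + 7·k. Then 7·k ≡ 0 − 2 ≡ 1 (mod 3).
Need 7⁻¹ mod 3. Extended Euclid on (3, 1):
3 = 3×1 + 0
7⁻¹ ≡ 1 (mod 3), so k ≡ 1·1 ≡ 1 (mod 3).
x = 2 + 7·1 = 9.

9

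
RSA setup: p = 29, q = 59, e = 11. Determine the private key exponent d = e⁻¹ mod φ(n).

φ(n) = (p−1)(q−1) = 28·58 = 1624.
Need d with 11·d ≡ 1 (mod 1624). Apply the extended Euclidean algorithm:
1624 = 147·11 + 7
11 = 1·7 + 4
7 = 1·4 + 3
4 = 1·3 + 1
3 = 3·1 + 0
Back-substitute:
1 = 4 − 3
1 = −7 + 2·4
1 = 2·11 − 3·7
1 = −3·1624 + 443·11
So 11·443 ≡ 1 (mod 1624), hence d = 443.

443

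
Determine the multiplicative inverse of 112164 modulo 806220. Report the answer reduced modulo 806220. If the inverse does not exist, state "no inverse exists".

no inverse exists

Compute gcd(112164, 806220):
806220 = 7*112164 + 21072
112164 = 5*21072 + 6804
21072 = 3*6804 + 660
6804 = 10*660 + 204
660 = 3*204 + 48
204 = 4*48 + 12
48 = 4*12 + 0
The gcd is 12, not 1, hence no inverse exists.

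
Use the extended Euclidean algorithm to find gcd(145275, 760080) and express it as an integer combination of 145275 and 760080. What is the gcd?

15

Apply Euclid's algorithm to 760080 and 145275:
760080 = 5·145275 + 33705
145275 = 4·33705 + 10455
33705 = 3·10455 + 2340
10455 = 4·2340 + 1095
2340 = 2·1095 + 150
1095 = 7·150 + 45
150 = 3·45 + 15
45 = 3·15 + 0
gcd(145275, 760080) = 15.
Working backward:
15 = 150 − 3·45
15 = −3·1095 + 22·150
15 = 22·2340 − 47·1095
15 = −47·10455 + 210·2340
15 = 210·33705 − 677·10455
15 = −677·145275 + 2918·33705
15 = 2918·760080 − 15267·145275
So 15 = (2918)·760080 + (-15267)·145275.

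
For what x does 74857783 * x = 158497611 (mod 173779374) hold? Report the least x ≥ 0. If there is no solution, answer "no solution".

32209143

First find gcd(74857783, 173779374):
173779374 = 2×74857783 + 24063808
74857783 = 3×24063808 + 2666359
24063808 = 9×2666359 + 66577
2666359 = 40×66577 + 3279
66577 = 20×3279 + 997
3279 = 3×997 + 288
997 = 3×288 + 133
288 = 2×133 + 22
133 = 6×22 + 1
22 = 22×1 + 0
gcd = 1, so a unique solution mod 173779374 exists.
Back-substitute for the Bézout coefficients:
1 = 133 − 6·22
1 = −6·288 + 13·133
1 = 13·997 − 45·288
1 = −45·3279 + 148·997
1 = 148·66577 − 3005·3279
1 = −3005·2666359 + 120348·66577
1 = 120348·24063808 − 1086137·2666359
1 = −1086137·74857783 + 3378759·24063808
1 = 3378759·173779374 − 7843655·74857783
So 74857783·(-7843655) ≡ 1 (mod 173779374), giving 74857783⁻¹ ≡ 165935719.
x ≡ 74857783⁻¹·158497611 ≡ 165935719·158497611 ≡ 32209143 (mod 173779374).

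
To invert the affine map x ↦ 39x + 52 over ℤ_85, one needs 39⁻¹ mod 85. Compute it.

24

gcd(85, 39) by repeated division:
85 = 2*39 + 7
39 = 5*7 + 4
7 = 1*4 + 3
4 = 1*3 + 1
3 = 3*1 + 0
gcd = 1, so the inverse exists. Back-substitute:
1 = 4 − 3
1 = −7 + 2·4
1 = 2·39 − 11·7
1 = −11·85 + 24·39
So 39·24 ≡ 1 (mod 85).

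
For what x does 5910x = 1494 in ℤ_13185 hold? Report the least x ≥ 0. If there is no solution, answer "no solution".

gcd(5910, 13185):
13185 = 2×5910 + 1365
5910 = 4×1365 + 450
1365 = 3×450 + 15
450 = 30×15 + 0
gcd = 15, but 15 ∤ 1494, so the congruence has no solution.

no solution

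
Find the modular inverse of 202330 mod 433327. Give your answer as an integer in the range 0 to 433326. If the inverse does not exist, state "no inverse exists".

51394

Run Euclid on (433327, 202330):
433327 = 2·202330 + 28667
202330 = 7·28667 + 1661
28667 = 17·1661 + 430
1661 = 3·430 + 371
430 = 1·371 + 59
371 = 6·59 + 17
59 = 3·17 + 8
17 = 2·8 + 1
8 = 8·1 + 0
Since gcd(202330, 433327) = 1, back-substitute to write 1 as a combination:
1 = 17 − 2·8
1 = −2·59 + 7·17
1 = 7·371 − 44·59
1 = −44·430 + 51·371
1 = 51·1661 − 197·430
1 = −197·28667 + 3400·1661
1 = 3400·202330 − 23997·28667
1 = −23997·433327 + 51394·202330
So 202330·51394 ≡ 1 (mod 433327).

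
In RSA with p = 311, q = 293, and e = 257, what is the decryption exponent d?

27473

φ(n) = (p−1)(q−1) = 310·292 = 90520.
Need d with 257·d ≡ 1 (mod 90520). Apply the extended Euclidean algorithm:
90520 = 352×257 + 56
257 = 4×56 + 33
56 = 1×33 + 23
33 = 1×23 + 10
23 = 2×10 + 3
10 = 3×3 + 1
3 = 3×1 + 0
Back-substitute:
1 = 10 − 3·3
1 = −3·23 + 7·10
1 = 7·33 − 10·23
1 = −10·56 + 17·33
1 = 17·257 − 78·56
1 = −78·90520 + 27473·257
So 257·27473 ≡ 1 (mod 90520), hence d = 27473.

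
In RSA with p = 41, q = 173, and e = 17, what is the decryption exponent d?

φ(n) = (p−1)(q−1) = 40·172 = 6880.
Need d with 17·d ≡ 1 (mod 6880). Apply the extended Euclidean algorithm:
6880 = 404·17 + 12
17 = 1·12 + 5
12 = 2·5 + 2
5 = 2·2 + 1
2 = 2·1 + 0
Back-substitute:
1 = 5 − 2·2
1 = −2·12 + 5·5
1 = 5·17 − 7·12
1 = −7·6880 + 2833·17
So 17·2833 ≡ 1 (mod 6880), hence d = 2833.

2833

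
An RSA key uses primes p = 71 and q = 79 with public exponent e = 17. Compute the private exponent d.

φ(n) = (p−1)(q−1) = 70·78 = 5460.
Need d with 17·d ≡ 1 (mod 5460). Apply the extended Euclidean algorithm:
5460 = 321*17 + 3
17 = 5*3 + 2
3 = 1*2 + 1
2 = 2*1 + 0
Back-substitute:
1 = 3 − 2
1 = −17 + 6·3
1 = 6·5460 − 1927·17
So 17·(-1927) ≡ 1 (mod 5460), hence d ≡ -1927 ≡ 3533 (mod 5460).

3533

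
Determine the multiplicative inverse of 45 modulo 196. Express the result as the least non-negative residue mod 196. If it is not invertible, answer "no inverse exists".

Extended Euclidean algorithm:
196 = 4×45 + 16
45 = 2×16 + 13
16 = 1×13 + 3
13 = 4×3 + 1
3 = 3×1 + 0
Since gcd(45, 196) = 1, back-substitute to write 1 as a combination:
1 = 13 − 4·3
1 = −4·16 + 5·13
1 = 5·45 − 14·16
1 = −14·196 + 61·45
So 45·61 ≡ 1 (mod 196).

61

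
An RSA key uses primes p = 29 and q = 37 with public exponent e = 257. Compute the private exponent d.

φ(n) = (p−1)(q−1) = 28·36 = 1008.
Need d with 257·d ≡ 1 (mod 1008). Apply the extended Euclidean algorithm:
1008 = 3·257 + 237
257 = 1·237 + 20
237 = 11·20 + 17
20 = 1·17 + 3
17 = 5·3 + 2
3 = 1·2 + 1
2 = 2·1 + 0
Back-substitute:
1 = 3 − 2
1 = −17 + 6·3
1 = 6·20 − 7·17
1 = −7·237 + 83·20
1 = 83·257 − 90·237
1 = −90·1008 + 353·257
So 257·353 ≡ 1 (mod 1008), hence d = 353.

353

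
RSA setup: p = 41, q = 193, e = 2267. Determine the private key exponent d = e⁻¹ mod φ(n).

φ(n) = (p−1)(q−1) = 40·192 = 7680.
Need d with 2267·d ≡ 1 (mod 7680). Apply the extended Euclidean algorithm:
7680 = 3*2267 + 879
2267 = 2*879 + 509
879 = 1*509 + 370
509 = 1*370 + 139
370 = 2*139 + 92
139 = 1*92 + 47
92 = 1*47 + 45
47 = 1*45 + 2
45 = 22*2 + 1
2 = 2*1 + 0
Back-substitute:
1 = 45 − 22·2
1 = −22·47 + 23·45
1 = 23·92 − 45·47
1 = −45·139 + 68·92
1 = 68·370 − 181·139
1 = −181·509 + 249·370
1 = 249·879 − 430·509
1 = −430·2267 + 1109·879
1 = 1109·7680 − 3757·2267
So 2267·(-3757) ≡ 1 (mod 7680), hence d ≡ -3757 ≡ 3923 (mod 7680).

3923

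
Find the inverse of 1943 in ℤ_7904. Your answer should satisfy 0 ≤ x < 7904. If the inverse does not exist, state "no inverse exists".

Apply the Euclidean algorithm to 7904 and 1943:
7904 = 4·1943 + 132
1943 = 14·132 + 95
132 = 1·95 + 37
95 = 2·37 + 21
37 = 1·21 + 16
21 = 1·16 + 5
16 = 3·5 + 1
5 = 5·1 + 0
Since gcd(1943, 7904) = 1, back-substitute to write 1 as a combination:
1 = 16 − 3·5
1 = −3·21 + 4·16
1 = 4·37 − 7·21
1 = −7·95 + 18·37
1 = 18·132 − 25·95
1 = −25·1943 + 368·132
1 = 368·7904 − 1497·1943
Hence 1943⁻¹ ≡ -1497 ≡ 6407 (mod 7904).

6407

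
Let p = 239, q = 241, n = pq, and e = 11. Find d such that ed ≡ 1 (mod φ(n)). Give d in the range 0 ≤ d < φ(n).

20771

φ(n) = (p−1)(q−1) = 238·240 = 57120.
Need d with 11·d ≡ 1 (mod 57120). Apply the extended Euclidean algorithm:
57120 = 5192×11 + 8
11 = 1×8 + 3
8 = 2×3 + 2
3 = 1×2 + 1
2 = 2×1 + 0
Back-substitute:
1 = 3 − 2
1 = −8 + 3·3
1 = 3·11 − 4·8
1 = −4·57120 + 20771·11
So 11·20771 ≡ 1 (mod 57120), hence d = 20771.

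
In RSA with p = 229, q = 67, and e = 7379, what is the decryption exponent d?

φ(n) = (p−1)(q−1) = 228·66 = 15048.
Need d with 7379·d ≡ 1 (mod 15048). Apply the extended Euclidean algorithm:
15048 = 2*7379 + 290
7379 = 25*290 + 129
290 = 2*129 + 32
129 = 4*32 + 1
32 = 32*1 + 0
Back-substitute:
1 = 129 − 4·32
1 = −4·290 + 9·129
1 = 9·7379 − 229·290
1 = −229·15048 + 467·7379
So 7379·467 ≡ 1 (mod 15048), hence d = 467.

467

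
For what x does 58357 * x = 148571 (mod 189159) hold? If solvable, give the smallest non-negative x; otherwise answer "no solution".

First find gcd(58357, 189159):
189159 = 3·58357 + 14088
58357 = 4·14088 + 2005
14088 = 7·2005 + 53
2005 = 37·53 + 44
53 = 1·44 + 9
44 = 4·9 + 8
9 = 1·8 + 1
8 = 8·1 + 0
gcd = 1, so a unique solution mod 189159 exists.
Back-substitute for the Bézout coefficients:
1 = 9 − 8
1 = −44 + 5·9
1 = 5·53 − 6·44
1 = −6·2005 + 227·53
1 = 227·14088 − 1595·2005
1 = −1595·58357 + 6607·14088
1 = 6607·189159 − 21416·58357
So 58357·(-21416) ≡ 1 (mod 189159), giving 58357⁻¹ ≡ 167743.
x ≡ 58357⁻¹·148571 ≡ 167743·148571 ≡ 47003 (mod 189159).

47003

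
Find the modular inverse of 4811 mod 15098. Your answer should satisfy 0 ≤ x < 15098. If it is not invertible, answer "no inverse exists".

1839

Run Euclid on (15098, 4811):
15098 = 3×4811 + 665
4811 = 7×665 + 156
665 = 4×156 + 41
156 = 3×41 + 33
41 = 1×33 + 8
33 = 4×8 + 1
8 = 8×1 + 0
Since gcd(4811, 15098) = 1, back-substitute to write 1 as a combination:
1 = 33 − 4·8
1 = −4·41 + 5·33
1 = 5·156 − 19·41
1 = −19·665 + 81·156
1 = 81·4811 − 586·665
1 = −586·15098 + 1839·4811
So 4811·1839 ≡ 1 (mod 15098).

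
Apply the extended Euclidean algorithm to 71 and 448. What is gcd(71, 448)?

Apply Euclid's algorithm to 448 and 71:
448 = 6·71 + 22
71 = 3·22 + 5
22 = 4·5 + 2
5 = 2·2 + 1
2 = 2·1 + 0
gcd(71, 448) = 1.
Working backward:
1 = 5 − 2·2
1 = −2·22 + 9·5
1 = 9·71 − 29·22
1 = −29·448 + 183·71
So 1 = (-29)·448 + (183)·71.

1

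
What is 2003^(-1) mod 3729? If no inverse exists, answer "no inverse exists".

3554

Apply the Euclidean algorithm to 3729 and 2003:
3729 = 1×2003 + 1726
2003 = 1×1726 + 277
1726 = 6×277 + 64
277 = 4×64 + 21
64 = 3×21 + 1
21 = 21×1 + 0
Since gcd(2003, 3729) = 1, back-substitute to write 1 as a combination:
1 = 64 − 3·21
1 = −3·277 + 13·64
1 = 13·1726 − 81·277
1 = −81·2003 + 94·1726
1 = 94·3729 − 175·2003
So 2003·(-175) ≡ 1 (mod 3729), and -175 ≡ 3554 (mod 3729).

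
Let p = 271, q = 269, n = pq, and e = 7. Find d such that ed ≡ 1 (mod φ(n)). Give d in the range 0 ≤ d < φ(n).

φ(n) = (p−1)(q−1) = 270·268 = 72360.
Need d with 7·d ≡ 1 (mod 72360). Apply the extended Euclidean algorithm:
72360 = 10337×7 + 1
7 = 7×1 + 0
Back-substitute:
1 = 72360 − 10337·7
So 7·(-10337) ≡ 1 (mod 72360), hence d ≡ -10337 ≡ 62023 (mod 72360).

62023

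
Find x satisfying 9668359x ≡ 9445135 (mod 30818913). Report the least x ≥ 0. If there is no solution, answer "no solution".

First find gcd(9668359, 30818913):
30818913 = 3×9668359 + 1813836
9668359 = 5×1813836 + 599179
1813836 = 3×599179 + 16299
599179 = 36×16299 + 12415
16299 = 1×12415 + 3884
12415 = 3×3884 + 763
3884 = 5×763 + 69
763 = 11×69 + 4
69 = 17×4 + 1
4 = 4×1 + 0
gcd = 1, so a unique solution mod 30818913 exists.
Back-substitute for the Bézout coefficients:
1 = 69 − 17·4
1 = −17·763 + 188·69
1 = 188·3884 − 957·763
1 = −957·12415 + 3059·3884
1 = 3059·16299 − 4016·12415
1 = −4016·599179 + 147635·16299
1 = 147635·1813836 − 446921·599179
1 = −446921·9668359 + 2382240·1813836
1 = 2382240·30818913 − 7593641·9668359
So 9668359·(-7593641) ≡ 1 (mod 30818913), giving 9668359⁻¹ ≡ 23225272.
x ≡ 9668359⁻¹·9445135 ≡ 23225272·9445135 ≡ 11884672 (mod 30818913).

11884672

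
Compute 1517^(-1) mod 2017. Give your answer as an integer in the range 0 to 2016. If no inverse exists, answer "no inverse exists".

Run Euclid on (2017, 1517):
2017 = 1×1517 + 500
1517 = 3×500 + 17
500 = 29×17 + 7
17 = 2×7 + 3
7 = 2×3 + 1
3 = 3×1 + 0
gcd = 1, so the inverse exists. Back-substitute:
1 = 7 − 2·3
1 = −2·17 + 5·7
1 = 5·500 − 147·17
1 = −147·1517 + 446·500
1 = 446·2017 − 593·1517
So 1517·(-593) ≡ 1 (mod 2017), and -593 ≡ 1424 (mod 2017).

1424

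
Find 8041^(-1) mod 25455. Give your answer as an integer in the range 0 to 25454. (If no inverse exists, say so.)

Apply the Euclidean algorithm to 25455 and 8041:
25455 = 3·8041 + 1332
8041 = 6·1332 + 49
1332 = 27·49 + 9
49 = 5·9 + 4
9 = 2·4 + 1
4 = 4·1 + 0
The gcd is 1. Working backward:
1 = 9 − 2·4
1 = −2·49 + 11·9
1 = 11·1332 − 299·49
1 = −299·8041 + 1805·1332
1 = 1805·25455 − 5714·8041
Thus 8041·(-5714) ≡ 1 (mod 25455); reducing, -5714 mod 25455 = 19741.

19741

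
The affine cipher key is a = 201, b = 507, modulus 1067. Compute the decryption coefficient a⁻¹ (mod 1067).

Run Euclid on (1067, 201):
1067 = 5×201 + 62
201 = 3×62 + 15
62 = 4×15 + 2
15 = 7×2 + 1
2 = 2×1 + 0
The gcd is 1. Working backward:
1 = 15 − 7·2
1 = −7·62 + 29·15
1 = 29·201 − 94·62
1 = −94·1067 + 499·201
So 201·499 ≡ 1 (mod 1067).

499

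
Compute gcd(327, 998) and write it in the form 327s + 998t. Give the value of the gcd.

1

Euclidean algorithm:
998 = 3*327 + 17
327 = 19*17 + 4
17 = 4*4 + 1
4 = 4*1 + 0
gcd(327, 998) = 1.
Working backward:
1 = 17 − 4·4
1 = −4·327 + 77·17
1 = 77·998 − 235·327
So 1 = (77)·998 + (-235)·327.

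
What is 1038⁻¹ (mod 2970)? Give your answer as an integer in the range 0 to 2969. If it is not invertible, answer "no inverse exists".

Compute gcd(1038, 2970):
2970 = 2·1038 + 894
1038 = 1·894 + 144
894 = 6·144 + 30
144 = 4·30 + 24
30 = 1·24 + 6
24 = 4·6 + 0
Since gcd = 6 > 1, 1038 is not a unit mod 2970.

no inverse exists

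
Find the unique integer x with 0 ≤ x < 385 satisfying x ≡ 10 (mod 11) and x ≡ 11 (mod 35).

Write x = 10 + 11·k. Then 11·k ≡ 11 − 10 ≡ 1 (mod 35).
Need 11⁻¹ mod 35. Extended Euclid on (35, 11):
35 = 3·11 + 2
11 = 5·2 + 1
2 = 2·1 + 0
Back-substitute:
1 = 11 − 5·2
1 = −5·35 + 16·11
11⁻¹ ≡ 16 (mod 35), so k ≡ 16·1 ≡ 16 (mod 35).
x = 10 + 11·16 = 186.

186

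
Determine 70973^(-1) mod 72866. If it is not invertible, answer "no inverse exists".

55275

gcd(72866, 70973) by repeated division:
72866 = 1*70973 + 1893
70973 = 37*1893 + 932
1893 = 2*932 + 29
932 = 32*29 + 4
29 = 7*4 + 1
4 = 4*1 + 0
gcd = 1, so the inverse exists. Back-substitute:
1 = 29 − 7·4
1 = −7·932 + 225·29
1 = 225·1893 − 457·932
1 = −457·70973 + 17134·1893
1 = 17134·72866 − 17591·70973
Hence 70973⁻¹ ≡ -17591 ≡ 55275 (mod 72866).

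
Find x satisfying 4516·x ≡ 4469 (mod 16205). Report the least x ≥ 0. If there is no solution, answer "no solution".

First find gcd(4516, 16205):
16205 = 3·4516 + 2657
4516 = 1·2657 + 1859
2657 = 1·1859 + 798
1859 = 2·798 + 263
798 = 3·263 + 9
263 = 29·9 + 2
9 = 4·2 + 1
2 = 2·1 + 0
gcd = 1, so a unique solution mod 16205 exists.
Back-substitute for the Bézout coefficients:
1 = 9 − 4·2
1 = −4·263 + 117·9
1 = 117·798 − 355·263
1 = −355·1859 + 827·798
1 = 827·2657 − 1182·1859
1 = −1182·4516 + 2009·2657
1 = 2009·16205 − 7209·4516
So 4516·(-7209) ≡ 1 (mod 16205), giving 4516⁻¹ ≡ 8996.
x ≡ 4516⁻¹·4469 ≡ 8996·4469 ≡ 14724 (mod 16205).

14724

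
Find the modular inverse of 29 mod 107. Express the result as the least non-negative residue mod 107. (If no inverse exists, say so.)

48

Extended Euclidean algorithm:
107 = 3*29 + 20
29 = 1*20 + 9
20 = 2*9 + 2
9 = 4*2 + 1
2 = 2*1 + 0
The gcd is 1. Working backward:
1 = 9 − 4·2
1 = −4·20 + 9·9
1 = 9·29 − 13·20
1 = −13·107 + 48·29
So 29·48 ≡ 1 (mod 107).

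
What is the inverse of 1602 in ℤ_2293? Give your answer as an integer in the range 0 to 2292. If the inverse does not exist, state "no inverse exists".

gcd(2293, 1602) by repeated division:
2293 = 1×1602 + 691
1602 = 2×691 + 220
691 = 3×220 + 31
220 = 7×31 + 3
31 = 10×3 + 1
3 = 3×1 + 0
Since gcd(1602, 2293) = 1, back-substitute to write 1 as a combination:
1 = 31 − 10·3
1 = −10·220 + 71·31
1 = 71·691 − 223·220
1 = −223·1602 + 517·691
1 = 517·2293 − 740·1602
Thus 1602·(-740) ≡ 1 (mod 2293); reducing, -740 mod 2293 = 1553.

1553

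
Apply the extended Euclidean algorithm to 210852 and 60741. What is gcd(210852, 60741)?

Repeated division:
210852 = 3·60741 + 28629
60741 = 2·28629 + 3483
28629 = 8·3483 + 765
3483 = 4·765 + 423
765 = 1·423 + 342
423 = 1·342 + 81
342 = 4·81 + 18
81 = 4·18 + 9
18 = 2·9 + 0
gcd(210852, 60741) = 9.
Working backward:
9 = 81 − 4·18
9 = −4·342 + 17·81
9 = 17·423 − 21·342
9 = −21·765 + 38·423
9 = 38·3483 − 173·765
9 = −173·28629 + 1422·3483
9 = 1422·60741 − 3017·28629
9 = −3017·210852 + 10473·60741
So 9 = (-3017)·210852 + (10473)·60741.

9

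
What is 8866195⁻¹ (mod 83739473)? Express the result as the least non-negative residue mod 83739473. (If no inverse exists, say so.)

27178396

Run Euclid on (83739473, 8866195):
83739473 = 9×8866195 + 3943718
8866195 = 2×3943718 + 978759
3943718 = 4×978759 + 28682
978759 = 34×28682 + 3571
28682 = 8×3571 + 114
3571 = 31×114 + 37
114 = 3×37 + 3
37 = 12×3 + 1
3 = 3×1 + 0
The gcd is 1. Working backward:
1 = 37 − 12·3
1 = −12·114 + 37·37
1 = 37·3571 − 1159·114
1 = −1159·28682 + 9309·3571
1 = 9309·978759 − 317665·28682
1 = −317665·3943718 + 1279969·978759
1 = 1279969·8866195 − 2877603·3943718
1 = −2877603·83739473 + 27178396·8866195
So 8866195·27178396 ≡ 1 (mod 83739473).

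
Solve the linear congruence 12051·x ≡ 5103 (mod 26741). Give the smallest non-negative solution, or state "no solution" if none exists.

gcd(12051, 26741):
26741 = 2*12051 + 2639
12051 = 4*2639 + 1495
2639 = 1*1495 + 1144
1495 = 1*1144 + 351
1144 = 3*351 + 91
351 = 3*91 + 78
91 = 1*78 + 13
78 = 6*13 + 0
gcd = 13, but 13 ∤ 5103, so the congruence has no solution.

no solution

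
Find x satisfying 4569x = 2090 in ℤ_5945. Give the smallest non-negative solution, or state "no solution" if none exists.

4535

First find gcd(4569, 5945):
5945 = 1·4569 + 1376
4569 = 3·1376 + 441
1376 = 3·441 + 53
441 = 8·53 + 17
53 = 3·17 + 2
17 = 8·2 + 1
2 = 2·1 + 0
gcd = 1, so a unique solution mod 5945 exists.
Back-substitute for the Bézout coefficients:
1 = 17 − 8·2
1 = −8·53 + 25·17
1 = 25·441 − 208·53
1 = −208·1376 + 649·441
1 = 649·4569 − 2155·1376
1 = −2155·5945 + 2804·4569
So 4569·(2804) ≡ 1 (mod 5945), giving 4569⁻¹ ≡ 2804.
x ≡ 4569⁻¹·2090 ≡ 2804·2090 ≡ 4535 (mod 5945).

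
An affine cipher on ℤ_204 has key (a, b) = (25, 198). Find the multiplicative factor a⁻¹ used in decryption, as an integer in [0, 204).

Apply the Euclidean algorithm to 204 and 25:
204 = 8×25 + 4
25 = 6×4 + 1
4 = 4×1 + 0
Since gcd(25, 204) = 1, back-substitute to write 1 as a combination:
1 = 25 − 6·4
1 = −6·204 + 49·25
So 25·49 ≡ 1 (mod 204).

49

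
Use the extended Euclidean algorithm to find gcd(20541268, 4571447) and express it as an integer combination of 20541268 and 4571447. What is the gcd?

1

Repeated division:
20541268 = 4*4571447 + 2255480
4571447 = 2*2255480 + 60487
2255480 = 37*60487 + 17461
60487 = 3*17461 + 8104
17461 = 2*8104 + 1253
8104 = 6*1253 + 586
1253 = 2*586 + 81
586 = 7*81 + 19
81 = 4*19 + 5
19 = 3*5 + 4
5 = 1*4 + 1
4 = 4*1 + 0
gcd(20541268, 4571447) = 1.
Express as a combination:
1 = 5 − 4
1 = −19 + 4·5
1 = 4·81 − 17·19
1 = −17·586 + 123·81
1 = 123·1253 − 263·586
1 = −263·8104 + 1701·1253
1 = 1701·17461 − 3665·8104
1 = −3665·60487 + 12696·17461
1 = 12696·2255480 − 473417·60487
1 = −473417·4571447 + 959530·2255480
1 = 959530·20541268 − 4311537·4571447
So 1 = (959530)·20541268 + (-4311537)·4571447.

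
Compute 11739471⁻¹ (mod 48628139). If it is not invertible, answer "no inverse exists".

42808385

Extended Euclidean algorithm:
48628139 = 4×11739471 + 1670255
11739471 = 7×1670255 + 47686
1670255 = 35×47686 + 1245
47686 = 38×1245 + 376
1245 = 3×376 + 117
376 = 3×117 + 25
117 = 4×25 + 17
25 = 1×17 + 8
17 = 2×8 + 1
8 = 8×1 + 0
The gcd is 1. Working backward:
1 = 17 − 2·8
1 = −2·25 + 3·17
1 = 3·117 − 14·25
1 = −14·376 + 45·117
1 = 45·1245 − 149·376
1 = −149·47686 + 5707·1245
1 = 5707·1670255 − 199894·47686
1 = −199894·11739471 + 1404965·1670255
1 = 1404965·48628139 − 5819754·11739471
So 11739471·(-5819754) ≡ 1 (mod 48628139), and -5819754 ≡ 42808385 (mod 48628139).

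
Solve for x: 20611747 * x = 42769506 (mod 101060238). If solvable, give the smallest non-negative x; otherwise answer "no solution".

First find gcd(20611747, 101060238):
101060238 = 4·20611747 + 18613250
20611747 = 1·18613250 + 1998497
18613250 = 9·1998497 + 626777
1998497 = 3·626777 + 118166
626777 = 5·118166 + 35947
118166 = 3·35947 + 10325
35947 = 3·10325 + 4972
10325 = 2·4972 + 381
4972 = 13·381 + 19
381 = 20·19 + 1
19 = 19·1 + 0
gcd = 1, so a unique solution mod 101060238 exists.
Back-substitute for the Bézout coefficients:
1 = 381 − 20·19
1 = −20·4972 + 261·381
1 = 261·10325 − 542·4972
1 = −542·35947 + 1887·10325
1 = 1887·118166 − 6203·35947
1 = −6203·626777 + 32902·118166
1 = 32902·1998497 − 104909·626777
1 = −104909·18613250 + 977083·1998497
1 = 977083·20611747 − 1081992·18613250
1 = −1081992·101060238 + 5305051·20611747
So 20611747·(5305051) ≡ 1 (mod 101060238), giving 20611747⁻¹ ≡ 5305051.
x ≡ 20611747⁻¹·42769506 ≡ 5305051·42769506 ≡ 27831486 (mod 101060238).

27831486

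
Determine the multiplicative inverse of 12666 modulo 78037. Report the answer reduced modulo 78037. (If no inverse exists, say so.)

55555

Extended Euclidean algorithm:
78037 = 6*12666 + 2041
12666 = 6*2041 + 420
2041 = 4*420 + 361
420 = 1*361 + 59
361 = 6*59 + 7
59 = 8*7 + 3
7 = 2*3 + 1
3 = 3*1 + 0
gcd = 1, so the inverse exists. Back-substitute:
1 = 7 − 2·3
1 = −2·59 + 17·7
1 = 17·361 − 104·59
1 = −104·420 + 121·361
1 = 121·2041 − 588·420
1 = −588·12666 + 3649·2041
1 = 3649·78037 − 22482·12666
Hence 12666⁻¹ ≡ -22482 ≡ 55555 (mod 78037).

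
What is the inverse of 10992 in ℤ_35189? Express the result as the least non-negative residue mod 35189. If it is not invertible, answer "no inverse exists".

Run Euclid on (35189, 10992):
35189 = 3*10992 + 2213
10992 = 4*2213 + 2140
2213 = 1*2140 + 73
2140 = 29*73 + 23
73 = 3*23 + 4
23 = 5*4 + 3
4 = 1*3 + 1
3 = 3*1 + 0
gcd = 1, so the inverse exists. Back-substitute:
1 = 4 − 3
1 = −23 + 6·4
1 = 6·73 − 19·23
1 = −19·2140 + 557·73
1 = 557·2213 − 576·2140
1 = −576·10992 + 2861·2213
1 = 2861·35189 − 9159·10992
Hence 10992⁻¹ ≡ -9159 ≡ 26030 (mod 35189).

26030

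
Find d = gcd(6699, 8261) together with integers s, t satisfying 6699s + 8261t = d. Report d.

11

Apply Euclid's algorithm to 8261 and 6699:
8261 = 1·6699 + 1562
6699 = 4·1562 + 451
1562 = 3·451 + 209
451 = 2·209 + 33
209 = 6·33 + 11
33 = 3·11 + 0
gcd(6699, 8261) = 11.
Express as a combination:
11 = 209 − 6·33
11 = −6·451 + 13·209
11 = 13·1562 − 45·451
11 = −45·6699 + 193·1562
11 = 193·8261 − 238·6699
So 11 = (193)·8261 + (-238)·6699.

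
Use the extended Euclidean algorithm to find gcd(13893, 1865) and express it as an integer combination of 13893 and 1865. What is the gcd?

Repeated division:
13893 = 7·1865 + 838
1865 = 2·838 + 189
838 = 4·189 + 82
189 = 2·82 + 25
82 = 3·25 + 7
25 = 3·7 + 4
7 = 1·4 + 3
4 = 1·3 + 1
3 = 3·1 + 0
gcd(13893, 1865) = 1.
Back-substituting:
1 = 4 − 3
1 = −7 + 2·4
1 = 2·25 − 7·7
1 = −7·82 + 23·25
1 = 23·189 − 53·82
1 = −53·838 + 235·189
1 = 235·1865 − 523·838
1 = −523·13893 + 3896·1865
So 1 = (-523)·13893 + (3896)·1865.

1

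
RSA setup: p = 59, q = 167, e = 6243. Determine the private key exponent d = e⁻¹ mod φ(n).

475

φ(n) = (p−1)(q−1) = 58·166 = 9628.
Need d with 6243·d ≡ 1 (mod 9628). Apply the extended Euclidean algorithm:
9628 = 1×6243 + 3385
6243 = 1×3385 + 2858
3385 = 1×2858 + 527
2858 = 5×527 + 223
527 = 2×223 + 81
223 = 2×81 + 61
81 = 1×61 + 20
61 = 3×20 + 1
20 = 20×1 + 0
Back-substitute:
1 = 61 − 3·20
1 = −3·81 + 4·61
1 = 4·223 − 11·81
1 = −11·527 + 26·223
1 = 26·2858 − 141·527
1 = −141·3385 + 167·2858
1 = 167·6243 − 308·3385
1 = −308·9628 + 475·6243
So 6243·475 ≡ 1 (mod 9628), hence d = 475.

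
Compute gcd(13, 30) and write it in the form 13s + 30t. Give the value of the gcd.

Repeated division:
30 = 2*13 + 4
13 = 3*4 + 1
4 = 4*1 + 0
gcd(13, 30) = 1.
Express as a combination:
1 = 13 − 3·4
1 = −3·30 + 7·13
So 1 = (-3)·30 + (7)·13.

1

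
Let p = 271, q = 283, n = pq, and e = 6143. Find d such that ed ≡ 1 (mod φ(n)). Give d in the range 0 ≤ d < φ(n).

φ(n) = (p−1)(q−1) = 270·282 = 76140.
Need d with 6143·d ≡ 1 (mod 76140). Apply the extended Euclidean algorithm:
76140 = 12*6143 + 2424
6143 = 2*2424 + 1295
2424 = 1*1295 + 1129
1295 = 1*1129 + 166
1129 = 6*166 + 133
166 = 1*133 + 33
133 = 4*33 + 1
33 = 33*1 + 0
Back-substitute:
1 = 133 − 4·33
1 = −4·166 + 5·133
1 = 5·1129 − 34·166
1 = −34·1295 + 39·1129
1 = 39·2424 − 73·1295
1 = −73·6143 + 185·2424
1 = 185·76140 − 2293·6143
So 6143·(-2293) ≡ 1 (mod 76140), hence d ≡ -2293 ≡ 73847 (mod 76140).

73847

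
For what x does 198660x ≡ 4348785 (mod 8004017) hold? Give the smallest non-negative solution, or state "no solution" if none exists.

227862

First find gcd(198660, 8004017):
8004017 = 40·198660 + 57617
198660 = 3·57617 + 25809
57617 = 2·25809 + 5999
25809 = 4·5999 + 1813
5999 = 3·1813 + 560
1813 = 3·560 + 133
560 = 4·133 + 28
133 = 4·28 + 21
28 = 1·21 + 7
21 = 3·7 + 0
gcd = 7 and 7 | 4348785, so solutions exist. Divide through by 7: 28380x ≡ 621255 (mod 1143431).
Now find 28380⁻¹ mod 1143431:
1143431 = 40×28380 + 8231
28380 = 3×8231 + 3687
8231 = 2×3687 + 857
3687 = 4×857 + 259
857 = 3×259 + 80
259 = 3×80 + 19
80 = 4×19 + 4
19 = 4×4 + 3
4 = 1×3 + 1
3 = 3×1 + 0
Back-substitute:
1 = 4 − 3
1 = −19 + 5·4
1 = 5·80 − 21·19
1 = −21·259 + 68·80
1 = 68·857 − 225·259
1 = −225·3687 + 968·857
1 = 968·8231 − 2161·3687
1 = −2161·28380 + 7451·8231
1 = 7451·1143431 − 300201·28380
So 28380·(-300201) ≡ 1 (mod 1143431), i.e. 28380⁻¹ ≡ 843230.
Then x ≡ 843230·621255 ≡ 227862 (mod 1143431); the smallest non-negative solution is x = 227862.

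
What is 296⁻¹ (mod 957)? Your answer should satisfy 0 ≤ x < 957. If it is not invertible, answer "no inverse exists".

527

Extended Euclidean algorithm:
957 = 3×296 + 69
296 = 4×69 + 20
69 = 3×20 + 9
20 = 2×9 + 2
9 = 4×2 + 1
2 = 2×1 + 0
gcd = 1, so the inverse exists. Back-substitute:
1 = 9 − 4·2
1 = −4·20 + 9·9
1 = 9·69 − 31·20
1 = −31·296 + 133·69
1 = 133·957 − 430·296
Hence 296⁻¹ ≡ -430 ≡ 527 (mod 957).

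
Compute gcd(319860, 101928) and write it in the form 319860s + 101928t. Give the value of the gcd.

12

Apply Euclid's algorithm to 319860 and 101928:
319860 = 3·101928 + 14076
101928 = 7·14076 + 3396
14076 = 4·3396 + 492
3396 = 6·492 + 444
492 = 1·444 + 48
444 = 9·48 + 12
48 = 4·12 + 0
gcd(319860, 101928) = 12.
Express as a combination:
12 = 444 − 9·48
12 = −9·492 + 10·444
12 = 10·3396 − 69·492
12 = −69·14076 + 286·3396
12 = 286·101928 − 2071·14076
12 = −2071·319860 + 6499·101928
So 12 = (-2071)·319860 + (6499)·101928.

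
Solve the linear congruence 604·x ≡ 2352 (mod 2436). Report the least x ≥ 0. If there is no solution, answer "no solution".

First find gcd(604, 2436):
2436 = 4*604 + 20
604 = 30*20 + 4
20 = 5*4 + 0
gcd = 4 and 4 | 2352, so solutions exist. Divide through by 4: 151x ≡ 588 (mod 609).
Now find 151⁻¹ mod 609:
609 = 4×151 + 5
151 = 30×5 + 1
5 = 5×1 + 0
Back-substitute:
1 = 151 − 30·5
1 = −30·609 + 121·151
So 151⁻¹ ≡ 121 (mod 609).
Then x ≡ 121·588 ≡ 504 (mod 609); the smallest non-negative solution is x = 504.

504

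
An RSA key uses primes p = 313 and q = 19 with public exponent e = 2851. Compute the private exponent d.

φ(n) = (p−1)(q−1) = 312·18 = 5616.
Need d with 2851·d ≡ 1 (mod 5616). Apply the extended Euclidean algorithm:
5616 = 1·2851 + 2765
2851 = 1·2765 + 86
2765 = 32·86 + 13
86 = 6·13 + 8
13 = 1·8 + 5
8 = 1·5 + 3
5 = 1·3 + 2
3 = 1·2 + 1
2 = 2·1 + 0
Back-substitute:
1 = 3 − 2
1 = −5 + 2·3
1 = 2·8 − 3·5
1 = −3·13 + 5·8
1 = 5·86 − 33·13
1 = −33·2765 + 1061·86
1 = 1061·2851 − 1094·2765
1 = −1094·5616 + 2155·2851
So 2851·2155 ≡ 1 (mod 5616), hence d = 2155.

2155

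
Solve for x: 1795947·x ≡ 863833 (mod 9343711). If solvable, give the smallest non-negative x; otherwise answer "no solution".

3454591

First find gcd(1795947, 9343711):
9343711 = 5*1795947 + 363976
1795947 = 4*363976 + 340043
363976 = 1*340043 + 23933
340043 = 14*23933 + 4981
23933 = 4*4981 + 4009
4981 = 1*4009 + 972
4009 = 4*972 + 121
972 = 8*121 + 4
121 = 30*4 + 1
4 = 4*1 + 0
gcd = 1, so a unique solution mod 9343711 exists.
Back-substitute for the Bézout coefficients:
1 = 121 − 30·4
1 = −30·972 + 241·121
1 = 241·4009 − 994·972
1 = −994·4981 + 1235·4009
1 = 1235·23933 − 5934·4981
1 = −5934·340043 + 84311·23933
1 = 84311·363976 − 90245·340043
1 = −90245·1795947 + 445291·363976
1 = 445291·9343711 − 2316700·1795947
So 1795947·(-2316700) ≡ 1 (mod 9343711), giving 1795947⁻¹ ≡ 7027011.
x ≡ 1795947⁻¹·863833 ≡ 7027011·863833 ≡ 3454591 (mod 9343711).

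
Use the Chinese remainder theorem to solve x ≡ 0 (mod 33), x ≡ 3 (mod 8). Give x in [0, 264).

99

Write x = 0 + 33·k. Then 33·k ≡ 3 − 0 ≡ 3 (mod 8).
Need 33⁻¹ mod 8. Extended Euclid on (8, 1):
8 = 8×1 + 0
33⁻¹ ≡ 1 (mod 8), so k ≡ 1·3 ≡ 3 (mod 8).
x = 0 + 33·3 = 99.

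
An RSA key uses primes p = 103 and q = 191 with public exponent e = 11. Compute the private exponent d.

φ(n) = (p−1)(q−1) = 102·190 = 19380.
Need d with 11·d ≡ 1 (mod 19380). Apply the extended Euclidean algorithm:
19380 = 1761×11 + 9
11 = 1×9 + 2
9 = 4×2 + 1
2 = 2×1 + 0
Back-substitute:
1 = 9 − 4·2
1 = −4·11 + 5·9
1 = 5·19380 − 8809·11
So 11·(-8809) ≡ 1 (mod 19380), hence d ≡ -8809 ≡ 10571 (mod 19380).

10571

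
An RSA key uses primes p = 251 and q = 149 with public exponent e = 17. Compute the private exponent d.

4353

φ(n) = (p−1)(q−1) = 250·148 = 37000.
Need d with 17·d ≡ 1 (mod 37000). Apply the extended Euclidean algorithm:
37000 = 2176*17 + 8
17 = 2*8 + 1
8 = 8*1 + 0
Back-substitute:
1 = 17 − 2·8
1 = −2·37000 + 4353·17
So 17·4353 ≡ 1 (mod 37000), hence d = 4353.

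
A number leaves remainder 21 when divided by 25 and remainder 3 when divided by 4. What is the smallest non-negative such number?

Write x = 21 + 25·k. Then 25·k ≡ 3 − 21 ≡ 2 (mod 4).
Need 25⁻¹ mod 4. Extended Euclid on (4, 1):
4 = 4*1 + 0
25⁻¹ ≡ 1 (mod 4), so k ≡ 1·2 ≡ 2 (mod 4).
x = 21 + 25·2 = 71.

71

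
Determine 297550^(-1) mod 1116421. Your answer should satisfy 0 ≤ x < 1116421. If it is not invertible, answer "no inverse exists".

42657

Apply the Euclidean algorithm to 1116421 and 297550:
1116421 = 3*297550 + 223771
297550 = 1*223771 + 73779
223771 = 3*73779 + 2434
73779 = 30*2434 + 759
2434 = 3*759 + 157
759 = 4*157 + 131
157 = 1*131 + 26
131 = 5*26 + 1
26 = 26*1 + 0
The gcd is 1. Working backward:
1 = 131 − 5·26
1 = −5·157 + 6·131
1 = 6·759 − 29·157
1 = −29·2434 + 93·759
1 = 93·73779 − 2819·2434
1 = −2819·223771 + 8550·73779
1 = 8550·297550 − 11369·223771
1 = −11369·1116421 + 42657·297550
So 297550·42657 ≡ 1 (mod 1116421).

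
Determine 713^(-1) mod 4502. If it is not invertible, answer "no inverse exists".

3075

Apply the Euclidean algorithm to 4502 and 713:
4502 = 6×713 + 224
713 = 3×224 + 41
224 = 5×41 + 19
41 = 2×19 + 3
19 = 6×3 + 1
3 = 3×1 + 0
gcd = 1, so the inverse exists. Back-substitute:
1 = 19 − 6·3
1 = −6·41 + 13·19
1 = 13·224 − 71·41
1 = −71·713 + 226·224
1 = 226·4502 − 1427·713
Hence 713⁻¹ ≡ -1427 ≡ 3075 (mod 4502).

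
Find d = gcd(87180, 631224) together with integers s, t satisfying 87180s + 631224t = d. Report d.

12

Apply Euclid's algorithm to 631224 and 87180:
631224 = 7*87180 + 20964
87180 = 4*20964 + 3324
20964 = 6*3324 + 1020
3324 = 3*1020 + 264
1020 = 3*264 + 228
264 = 1*228 + 36
228 = 6*36 + 12
36 = 3*12 + 0
gcd(87180, 631224) = 12.
Working backward:
12 = 228 − 6·36
12 = −6·264 + 7·228
12 = 7·1020 − 27·264
12 = −27·3324 + 88·1020
12 = 88·20964 − 555·3324
12 = −555·87180 + 2308·20964
12 = 2308·631224 − 16711·87180
So 12 = (2308)·631224 + (-16711)·87180.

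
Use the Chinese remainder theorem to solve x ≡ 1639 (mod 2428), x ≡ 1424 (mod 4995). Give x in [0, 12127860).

Write x = 1639 + 2428·k. Then 2428·k ≡ 1424 − 1639 ≡ 4780 (mod 4995).
Need 2428⁻¹ mod 4995. Extended Euclid on (4995, 2428):
4995 = 2·2428 + 139
2428 = 17·139 + 65
139 = 2·65 + 9
65 = 7·9 + 2
9 = 4·2 + 1
2 = 2·1 + 0
Back-substitute:
1 = 9 − 4·2
1 = −4·65 + 29·9
1 = 29·139 − 62·65
1 = −62·2428 + 1083·139
1 = 1083·4995 − 2228·2428
2428⁻¹ ≡ 2767 (mod 4995), so k ≡ 2767·4780 ≡ 4495 (mod 4995).
x = 1639 + 2428·4495 = 10915499.

10915499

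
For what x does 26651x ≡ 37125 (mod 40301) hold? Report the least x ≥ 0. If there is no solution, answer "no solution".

5976

First find gcd(26651, 40301):
40301 = 1·26651 + 13650
26651 = 1·13650 + 13001
13650 = 1·13001 + 649
13001 = 20·649 + 21
649 = 30·21 + 19
21 = 1·19 + 2
19 = 9·2 + 1
2 = 2·1 + 0
gcd = 1, so a unique solution mod 40301 exists.
Back-substitute for the Bézout coefficients:
1 = 19 − 9·2
1 = −9·21 + 10·19
1 = 10·649 − 309·21
1 = −309·13001 + 6190·649
1 = 6190·13650 − 6499·13001
1 = −6499·26651 + 12689·13650
1 = 12689·40301 − 19188·26651
So 26651·(-19188) ≡ 1 (mod 40301), giving 26651⁻¹ ≡ 21113.
x ≡ 26651⁻¹·37125 ≡ 21113·37125 ≡ 5976 (mod 40301).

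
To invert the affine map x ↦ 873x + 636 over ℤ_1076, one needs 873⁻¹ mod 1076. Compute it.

53

gcd(1076, 873) by repeated division:
1076 = 1*873 + 203
873 = 4*203 + 61
203 = 3*61 + 20
61 = 3*20 + 1
20 = 20*1 + 0
Since gcd(873, 1076) = 1, back-substitute to write 1 as a combination:
1 = 61 − 3·20
1 = −3·203 + 10·61
1 = 10·873 − 43·203
1 = −43·1076 + 53·873
So 873·53 ≡ 1 (mod 1076).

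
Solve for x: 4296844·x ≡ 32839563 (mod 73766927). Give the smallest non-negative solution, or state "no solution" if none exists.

5100102

First find gcd(4296844, 73766927):
73766927 = 17·4296844 + 720579
4296844 = 5·720579 + 693949
720579 = 1·693949 + 26630
693949 = 26·26630 + 1569
26630 = 16·1569 + 1526
1569 = 1·1526 + 43
1526 = 35·43 + 21
43 = 2·21 + 1
21 = 21·1 + 0
gcd = 1, so a unique solution mod 73766927 exists.
Back-substitute for the Bézout coefficients:
1 = 43 − 2·21
1 = −2·1526 + 71·43
1 = 71·1569 − 73·1526
1 = −73·26630 + 1239·1569
1 = 1239·693949 − 32287·26630
1 = −32287·720579 + 33526·693949
1 = 33526·4296844 − 199917·720579
1 = −199917·73766927 + 3432115·4296844
So 4296844·(3432115) ≡ 1 (mod 73766927), giving 4296844⁻¹ ≡ 3432115.
x ≡ 4296844⁻¹·32839563 ≡ 3432115·32839563 ≡ 5100102 (mod 73766927).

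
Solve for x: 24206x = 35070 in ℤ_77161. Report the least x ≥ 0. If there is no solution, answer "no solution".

First find gcd(24206, 77161):
77161 = 3·24206 + 4543
24206 = 5·4543 + 1491
4543 = 3·1491 + 70
1491 = 21·70 + 21
70 = 3·21 + 7
21 = 3·7 + 0
gcd = 7 and 7 | 35070, so solutions exist. Divide through by 7: 3458x ≡ 5010 (mod 11023).
Now find 3458⁻¹ mod 11023:
11023 = 3·3458 + 649
3458 = 5·649 + 213
649 = 3·213 + 10
213 = 21·10 + 3
10 = 3·3 + 1
3 = 3·1 + 0
Back-substitute:
1 = 10 − 3·3
1 = −3·213 + 64·10
1 = 64·649 − 195·213
1 = −195·3458 + 1039·649
1 = 1039·11023 − 3312·3458
So 3458·(-3312) ≡ 1 (mod 11023), i.e. 3458⁻¹ ≡ 7711.
Then x ≡ 7711·5010 ≡ 7518 (mod 11023); the smallest non-negative solution is x = 7518.

7518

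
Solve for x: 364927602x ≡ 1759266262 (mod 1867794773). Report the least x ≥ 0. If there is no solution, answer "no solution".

70130450

First find gcd(364927602, 1867794773):
1867794773 = 5·364927602 + 43156763
364927602 = 8·43156763 + 19673498
43156763 = 2·19673498 + 3809767
19673498 = 5·3809767 + 624663
3809767 = 6·624663 + 61789
624663 = 10·61789 + 6773
61789 = 9·6773 + 832
6773 = 8·832 + 117
832 = 7·117 + 13
117 = 9·13 + 0
gcd = 13 and 13 | 1759266262, so solutions exist. Divide through by 13: 28071354x ≡ 135328174 (mod 143676521).
Now find 28071354⁻¹ mod 143676521:
143676521 = 5·28071354 + 3319751
28071354 = 8·3319751 + 1513346
3319751 = 2·1513346 + 293059
1513346 = 5·293059 + 48051
293059 = 6·48051 + 4753
48051 = 10·4753 + 521
4753 = 9·521 + 64
521 = 8·64 + 9
64 = 7·9 + 1
9 = 9·1 + 0
Back-substitute:
1 = 64 − 7·9
1 = −7·521 + 57·64
1 = 57·4753 − 520·521
1 = −520·48051 + 5257·4753
1 = 5257·293059 − 32062·48051
1 = −32062·1513346 + 165567·293059
1 = 165567·3319751 − 363196·1513346
1 = −363196·28071354 + 3071135·3319751
1 = 3071135·143676521 − 15718871·28071354
So 28071354·(-15718871) ≡ 1 (mod 143676521), i.e. 28071354⁻¹ ≡ 127957650.
Then x ≡ 127957650·135328174 ≡ 70130450 (mod 143676521); the smallest non-negative solution is x = 70130450.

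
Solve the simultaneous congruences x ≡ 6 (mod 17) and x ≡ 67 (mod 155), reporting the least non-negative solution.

1927

Write x = 6 + 17·k. Then 17·k ≡ 67 − 6 ≡ 61 (mod 155).
Need 17⁻¹ mod 155. Extended Euclid on (155, 17):
155 = 9*17 + 2
17 = 8*2 + 1
2 = 2*1 + 0
Back-substitute:
1 = 17 − 8·2
1 = −8·155 + 73·17
17⁻¹ ≡ 73 (mod 155), so k ≡ 73·61 ≡ 113 (mod 155).
x = 6 + 17·113 = 1927.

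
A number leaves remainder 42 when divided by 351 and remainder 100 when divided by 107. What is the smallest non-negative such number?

Write x = 42 + 351·k. Then 351·k ≡ 100 − 42 ≡ 58 (mod 107).
Need 351⁻¹ mod 107. Extended Euclid on (107, 30):
107 = 3·30 + 17
30 = 1·17 + 13
17 = 1·13 + 4
13 = 3·4 + 1
4 = 4·1 + 0
Back-substitute:
1 = 13 − 3·4
1 = −3·17 + 4·13
1 = 4·30 − 7·17
1 = −7·107 + 25·30
351⁻¹ ≡ 25 (mod 107), so k ≡ 25·58 ≡ 59 (mod 107).
x = 42 + 351·59 = 20751.

20751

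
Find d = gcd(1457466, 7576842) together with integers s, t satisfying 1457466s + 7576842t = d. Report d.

6

Euclidean algorithm:
7576842 = 5*1457466 + 289512
1457466 = 5*289512 + 9906
289512 = 29*9906 + 2238
9906 = 4*2238 + 954
2238 = 2*954 + 330
954 = 2*330 + 294
330 = 1*294 + 36
294 = 8*36 + 6
36 = 6*6 + 0
gcd(1457466, 7576842) = 6.
Working backward:
6 = 294 − 8·36
6 = −8·330 + 9·294
6 = 9·954 − 26·330
6 = −26·2238 + 61·954
6 = 61·9906 − 270·2238
6 = −270·289512 + 7891·9906
6 = 7891·1457466 − 39725·289512
6 = −39725·7576842 + 206516·1457466
So 6 = (-39725)·7576842 + (206516)·1457466.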